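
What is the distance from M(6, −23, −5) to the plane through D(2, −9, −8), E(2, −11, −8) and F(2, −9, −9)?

DE = (0, −2, 0) and DF = (0, 0, −1), so a normal is n = DE × DF = (2, 0, 0).
Then n·(6, −23, −5) − 4 = 8.
|n| = √(4 + 0 + 0) = 2, so the distance is |8|/2 = 4.

4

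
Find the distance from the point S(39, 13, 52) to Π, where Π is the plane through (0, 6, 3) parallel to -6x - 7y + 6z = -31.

1

Parallel planes share the normal n = (-6, -7, 6); since (0, 6, 3) lies on the plane, its equation is -6x - 7y + 6z = -24.
d = |(-6)·39 + (-7)·13 + 6·52 − (-24)| / √(36 + 49 + 36) = |11| / 11 = 1.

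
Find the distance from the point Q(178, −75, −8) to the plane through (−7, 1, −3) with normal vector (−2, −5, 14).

4

The plane has equation n·(r − (−7, 1, −3)) = 0, i.e. n·r = -33.
Then n·(178, −75, −8) − (−33) = −60.
|n| = √(4 + 25 + 196) = 15, so the distance is |-60|/15 = 4.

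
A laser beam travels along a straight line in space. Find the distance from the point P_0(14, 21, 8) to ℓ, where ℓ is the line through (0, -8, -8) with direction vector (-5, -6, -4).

√61

Direction vector d = (-5, -6, -4).
AP = (14, 29, 16), and AP × d = (-20, -24, 61).
|AP × d|² = 4697 and |d|² = 77, so the distance is √(4697/77) = √61.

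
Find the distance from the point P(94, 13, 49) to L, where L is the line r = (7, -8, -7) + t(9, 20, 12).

√5521

Direction vector d = (9, 20, 12).
AP = (87, 21, 56); AP·d = 1875, |AP|² = 11146, |d|² = 625.
distance² = |AP|² − (AP·d)²/|d|² = 11146 − 3515625/625 = 5521, so the distance is √5521.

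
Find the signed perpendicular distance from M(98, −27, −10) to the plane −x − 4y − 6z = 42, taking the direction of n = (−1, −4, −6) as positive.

28√53/53

n·M − 42 = 28.
|n| = √53, so the signed distance is 28√53/53.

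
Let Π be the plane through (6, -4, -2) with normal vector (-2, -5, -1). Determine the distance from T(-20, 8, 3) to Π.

13√30/30

The plane has equation n·(r − (6, -4, -2)) = 0, i.e. n·r = 10.
n = (-2, -5, -1); n·P − 10 = -13; |n| = √30; distance = 13/√30.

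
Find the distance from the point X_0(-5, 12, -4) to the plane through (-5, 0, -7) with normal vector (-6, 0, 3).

3/√5

The plane has equation n·(r − (-5, 0, -7)) = 0, i.e. n·r = 9.
n = (-6, 0, 3); n·P − 9 = 9; |n| = 3√5; distance = 9/(3√5) = 3/√5.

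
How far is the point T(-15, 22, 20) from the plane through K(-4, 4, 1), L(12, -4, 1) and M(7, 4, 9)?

KL = (16, -8, 0) and KM = (11, 0, 8), so a normal is n = KL × KM = (-64, -128, 88).
Then n·(-15, 22, 20) - (-168) = 72.
|n| = √(4096 + 16384 + 7744) = 168, so the distance is |72|/168 = 3/7.

3/7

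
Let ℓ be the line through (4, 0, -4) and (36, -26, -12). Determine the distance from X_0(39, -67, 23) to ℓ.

√2474

A direction vector is d = (32, -26, -8).
AP = (35, -67, 27), and AP × d = (1238, 1144, 1234).
|AP × d|² = 4364136 and |d|² = 1764, so the distance is √(4364136/1764) = √2474.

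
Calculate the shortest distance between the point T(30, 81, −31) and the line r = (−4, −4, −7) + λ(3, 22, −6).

Direction vector d = (3, 22, −6).
AP = (34, 85, −24), and AP × d = (18, 132, 493).
|AP × d|² = 260797 and |d|² = 529, so the distance is √(260797/529) = √493.

√493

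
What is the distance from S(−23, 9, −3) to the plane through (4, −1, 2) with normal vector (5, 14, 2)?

1/3

The plane has equation n·(r − (4, −1, 2)) = 0, i.e. n·r = 10.
Then n·(−23, 9, −3) − 10 = −5.
|n| = √(25 + 196 + 4) = 15, so the distance is |-5|/15 = 1/3.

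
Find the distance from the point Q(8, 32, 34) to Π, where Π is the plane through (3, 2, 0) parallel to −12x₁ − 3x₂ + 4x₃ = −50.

Parallel planes share the normal n = (−12, −3, 4); since (3, 2, 0) lies on the plane, its equation is −12x₁ − 3x₂ + 4x₃ = -42.
Then n·(8, 32, 34) − (−42) = −14.
|n| = √(144 + 9 + 16) = 13, so the distance is |-14|/13 = 14/13.

14/13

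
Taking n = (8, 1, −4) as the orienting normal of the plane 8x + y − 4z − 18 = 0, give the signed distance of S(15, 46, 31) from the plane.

n·S − 18 = 24.
|n| = 9, so the signed distance is 24/9 = 8/3.

8/3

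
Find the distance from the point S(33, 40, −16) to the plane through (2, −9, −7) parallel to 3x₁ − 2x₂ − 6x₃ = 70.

Parallel planes share the normal n = (3, −2, −6); since (2, −9, −7) lies on the plane, its equation is 3x₁ − 2x₂ − 6x₃ = 66.
Then n·(33, 40, −16) − 66 = 49.
|n| = √(9 + 4 + 36) = 7, so the distance is |49|/7 = 7.

7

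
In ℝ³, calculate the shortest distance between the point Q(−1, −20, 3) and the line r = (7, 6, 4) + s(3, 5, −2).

Direction vector d = (3, 5, −2).
AP = (−8, −26, −1); AP·d = -152, |AP|² = 741, |d|² = 38.
distance² = |AP|² − (AP·d)²/|d|² = 741 − 23104/38 = 133, so the distance is √133.

√133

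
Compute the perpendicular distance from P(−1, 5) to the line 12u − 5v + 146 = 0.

The normal to the line is n = (12, −5) with |n| = 13.
|n·P − (-146)| = |-37 − (-146)| = 109, so the distance is 109/13.

109/13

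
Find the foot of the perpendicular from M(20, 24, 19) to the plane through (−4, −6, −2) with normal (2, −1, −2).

n = (2, −1, −2), |n|² = 9, and n·M − 2 = -24.
t = -24/9 = -8/3, so the foot is M − t·n = (20, 24, 19) − (-8/3)·(2, −1, −2) = (76/3, 64/3, 41/3).

(76/3, 64/3, 41/3)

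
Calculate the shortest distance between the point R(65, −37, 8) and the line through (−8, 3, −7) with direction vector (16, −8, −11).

Direction vector d = (16, −8, −11).
AP = (73, −40, 15), and AP × d = (560, 1043, 56).
|AP × d|² = 1404585 and |d|² = 441, so the distance is √(1404585/441) = √3185 = 7√65.

7√65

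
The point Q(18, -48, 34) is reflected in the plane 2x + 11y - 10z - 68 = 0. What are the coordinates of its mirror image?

(34, 40, -46)

With n = (2, 11, -10), the signed offset is (n·Q − 68)/|n|² = -900/225 = -4.
Q' = Q − 2t·n = (18, -48, 34) − (-8)·(2, 11, -10) = (34, 40, -46).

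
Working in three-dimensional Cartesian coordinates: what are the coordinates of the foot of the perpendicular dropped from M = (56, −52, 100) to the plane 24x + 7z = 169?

The perpendicular from M has direction n = (24, 0, 7): r = (56, −52, 100) + λ(24, 0, 7).
Substitute into the plane: n·(M + λn) = 169 gives 2044 + 625λ = 169, so λ = -3.
Foot = (56, −52, 100) + (-3)·(24, 0, 7) = (−16, −52, 79).

(-16, -52, 79)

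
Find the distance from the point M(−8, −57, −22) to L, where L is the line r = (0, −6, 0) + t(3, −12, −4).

Direction vector d = (3, −12, −4).
AP = (−8, −51, −22), and AP × d = (−60, −98, 249).
|AP × d|² = 75205 and |d|² = 169, so the distance is √(75205/169) = √445.

√445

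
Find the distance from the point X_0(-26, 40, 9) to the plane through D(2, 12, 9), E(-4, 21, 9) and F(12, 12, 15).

DE = (-6, 9, 0) and DF = (10, 0, 6), so a normal is n = DE × DF = (54, 36, -90).
n = (54, 36, -90); n·P − (-270) = -504; |n| = 18√38; distance = 504/(18√38) = 14√38/19.

28/√38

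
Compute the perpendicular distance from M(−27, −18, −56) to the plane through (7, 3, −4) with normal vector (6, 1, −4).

17/√53

The plane has equation n·(r − (7, 3, −4)) = 0, i.e. n·r = 61.
d = |6·(-27) + 1·(-18) + (-4)·(-56) − 61| / √(36 + 1 + 16) = |-17| / √53 = 17/√53.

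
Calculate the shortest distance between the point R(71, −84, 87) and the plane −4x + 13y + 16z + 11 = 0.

d = |(-4)·71 + 13·(-84) + 16·87 − (-11)| / √(16 + 169 + 256) = |27| / 21 = 9/7.

9/7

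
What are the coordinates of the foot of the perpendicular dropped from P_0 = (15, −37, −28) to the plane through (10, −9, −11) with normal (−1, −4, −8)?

n = (−1, −4, −8), |n|² = 81, and n·P_0 − 114 = 243.
t = 243/81 = 3, so the foot is P_0 − t·n = (15, −37, −28) − 3·(−1, −4, −8) = (18, −25, −4).

(18, -25, -4)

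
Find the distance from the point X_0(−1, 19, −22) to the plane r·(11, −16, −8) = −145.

2/7

d = |11·(-1) + (-16)·19 + (-8)·(-22) − (-145)| / √(121 + 256 + 64) = |6| / 21 = 2/7.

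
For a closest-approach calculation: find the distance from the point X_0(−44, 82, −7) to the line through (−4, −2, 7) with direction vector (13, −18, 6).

Direction vector d = (13, −18, 6).
AP = (−40, 84, −14); AP·d = -2116, |AP|² = 8852, |d|² = 529.
distance² = |AP|² − (AP·d)²/|d|² = 8852 − 4477456/529 = 388, so the distance is 2√97.

2√97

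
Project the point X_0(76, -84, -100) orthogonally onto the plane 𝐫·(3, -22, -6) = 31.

The perpendicular from X_0 has direction n = (3, -22, -6): r = (76, -84, -100) + t(3, -22, -6).
Substitute into the plane: n·(X_0 + tn) = 31 gives 2676 + 529t = 31, so t = -5.
Foot = (76, -84, -100) + (-5)·(3, -22, -6) = (61, 26, -70).

(61, 26, -70)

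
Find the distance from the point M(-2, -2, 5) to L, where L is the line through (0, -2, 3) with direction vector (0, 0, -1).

Direction vector d = (0, 0, -1).
AP = (-2, 0, 2), and AP × d = (0, -2, 0).
|AP × d|² = 4 and |d|² = 1, so the distance is √4 = 2.

2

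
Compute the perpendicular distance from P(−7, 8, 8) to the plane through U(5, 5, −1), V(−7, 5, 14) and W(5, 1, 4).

9/√66

UV = (−12, 0, 15) and UW = (0, −4, 5), so a normal is n = UV × UW = (60, 60, 48).
Then n·(−7, 8, 8) − 552 = −108.
|n| = √(3600 + 3600 + 2304) = 12√66, so the distance is |-108|/(12√66) = 9/√66.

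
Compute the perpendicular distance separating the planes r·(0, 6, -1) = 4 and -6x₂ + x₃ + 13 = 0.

Divide the second equation by -1 to match normals: 6x₂ - x₃ = 13.
With common normal n = (0, 6, -1) (|n| = √37), the distance is |4 − 13|/|n| = 9/√37 = 9√37/37.

9/√37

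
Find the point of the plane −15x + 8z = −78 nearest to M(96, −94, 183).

(1722/17, -94, 3063/17)

n = (−15, 0, 8), |n|² = 289, and n·M − (-78) = 102.
t = 102/289 = 6/17, so the foot is M − t·n = (96, −94, 183) − (6/17)·(−15, 0, 8) = (1722/17, −94, 3063/17).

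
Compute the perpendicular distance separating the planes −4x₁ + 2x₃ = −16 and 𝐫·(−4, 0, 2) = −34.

9√5/5

Both planes have normal n = (−4, 0, 2), |n| = 2√5. Any point on the first plane is at distance |(-34) − (-16)|/|n| = 18/(2√5) = 9/√5 from the second.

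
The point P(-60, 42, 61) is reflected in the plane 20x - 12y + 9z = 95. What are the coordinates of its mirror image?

With n = (20, -12, 9), the signed offset is (n·P − 95)/|n|² = -1250/625 = -2.
P' = P − 2t·n = (-60, 42, 61) − (-4)·(20, -12, 9) = (20, -6, 97).

(20, -6, 97)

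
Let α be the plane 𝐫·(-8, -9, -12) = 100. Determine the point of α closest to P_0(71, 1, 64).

(31, -44, 4)

n = (-8, -9, -12), |n|² = 289, and n·P_0 − 100 = -1445.
t = -1445/289 = -5, so the foot is P_0 − t·n = (71, 1, 64) − (-5)·(-8, -9, -12) = (31, -44, 4).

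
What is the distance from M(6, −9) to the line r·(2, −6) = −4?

d = |2·6 + (-6)·(-9) − (-4)| / √(4 + 36) = |70|/(2√10) = 7√10/2.

35/√10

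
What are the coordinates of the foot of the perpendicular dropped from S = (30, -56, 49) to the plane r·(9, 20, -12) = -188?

n = (9, 20, -12), |n|² = 625, and n·S − (-188) = -1250.
t = -1250/625 = -2, so the foot is S − t·n = (30, -56, 49) − (-2)·(9, 20, -12) = (48, -16, 25).

(48, -16, 25)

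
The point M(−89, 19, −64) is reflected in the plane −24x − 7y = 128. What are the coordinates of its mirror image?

(55, 61, -64)

n = (−24, −7, 0), |n|² = 625, n·M − 128 = 1875, so t = 1875/625 = 3.
Foot F = M − 3·n = (−17, 40, −64); the reflection is 2F − M = (55, 61, −64).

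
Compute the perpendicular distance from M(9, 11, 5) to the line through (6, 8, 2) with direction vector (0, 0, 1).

Direction vector d = (0, 0, 1).
AP = (3, 3, 3), and AP × d = (3, −3, 0).
|AP × d|² = 18 and |d|² = 1, so the distance is √18 = 3√2.

3√2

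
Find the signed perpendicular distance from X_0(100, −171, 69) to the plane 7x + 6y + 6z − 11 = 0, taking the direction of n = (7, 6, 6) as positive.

n·X_0 − 11 = 77.
|n| = 11, so the signed distance is 77/11 = 7.

7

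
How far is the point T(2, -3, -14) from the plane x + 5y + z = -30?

1/√3

Normal vector n = (1, 5, 1), and n·(2, -3, -14) - (-30) = 3.
|n| = √(1 + 25 + 1) = 3√3, so the distance is |3|/(3√3) = √3/3.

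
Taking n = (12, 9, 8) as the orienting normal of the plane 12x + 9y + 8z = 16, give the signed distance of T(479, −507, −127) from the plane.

n·T − 16 = 153.
|n| = 17, so the signed distance is 153/17 = 9.

9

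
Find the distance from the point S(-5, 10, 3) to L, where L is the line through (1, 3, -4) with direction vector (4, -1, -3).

Direction vector d = (4, -1, -3).
AP = (-6, 7, 7), and AP × d = (-14, 10, -22).
|AP × d|² = 780 and |d|² = 26, so the distance is √(780/26) = √30.

√30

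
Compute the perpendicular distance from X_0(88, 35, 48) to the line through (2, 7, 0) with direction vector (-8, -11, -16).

2√857

Direction vector d = (-8, -11, -16).
AP = (86, 28, 48); AP·d = -1764, |AP|² = 10484, |d|² = 441.
distance² = |AP|² − (AP·d)²/|d|² = 10484 − 3111696/441 = 3428, so the distance is 2√857.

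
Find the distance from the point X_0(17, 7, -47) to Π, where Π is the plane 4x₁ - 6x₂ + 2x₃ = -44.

12/√14

Normal vector n = (4, -6, 2), and n·(17, 7, -47) - (-44) = -24.
|n| = √(16 + 36 + 4) = 2√14, so the distance is |-24|/(2√14) = 6√14/7.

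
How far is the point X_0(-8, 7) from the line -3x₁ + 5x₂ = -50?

109√34/34

d = |(-3)·(-8) + 5·7 − (-50)| / √(9 + 25) = |109|/√34 = 109/√34.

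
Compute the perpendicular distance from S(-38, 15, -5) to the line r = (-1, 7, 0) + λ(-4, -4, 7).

Direction vector d = (-4, -4, 7).
AP = (-37, 8, -5), and AP × d = (36, 279, 180).
|AP × d|² = 111537 and |d|² = 81, so the distance is √(111537/81) = √1377 = 9√17.

9√17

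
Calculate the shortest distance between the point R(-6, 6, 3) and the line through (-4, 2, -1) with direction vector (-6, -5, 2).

Direction vector d = (-6, -5, 2).
AP = (-2, 4, 4); AP·d = 0, |AP|² = 36, |d|² = 65.
distance² = |AP|² − (AP·d)²/|d|² = 36 − 0/65 = 36, so the distance is 6.

6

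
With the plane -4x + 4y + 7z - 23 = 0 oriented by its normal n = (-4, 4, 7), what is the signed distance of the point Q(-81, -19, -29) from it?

22/9

n·Q − 23 = 22.
|n| = 9, so the signed distance is 22/9.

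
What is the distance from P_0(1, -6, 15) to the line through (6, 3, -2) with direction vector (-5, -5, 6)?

√51

Direction vector d = (-5, -5, 6).
AP = (-5, -9, 17); AP·d = 172, |AP|² = 395, |d|² = 86.
distance² = |AP|² − (AP·d)²/|d|² = 395 − 29584/86 = 51, so the distance is √51.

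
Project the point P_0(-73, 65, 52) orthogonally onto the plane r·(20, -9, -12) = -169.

(7, 29, 4)

The perpendicular from P_0 has direction n = (20, -9, -12): r = (-73, 65, 52) + t(20, -9, -12).
Substitute into the plane: n·(P_0 + tn) = -169 gives -2669 + 625t = -169, so t = 4.
Foot = (-73, 65, 52) + 4·(20, -9, -12) = (7, 29, 4).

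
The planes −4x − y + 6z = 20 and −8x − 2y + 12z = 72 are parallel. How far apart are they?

16/√53

Divide the second equation by 2 to match normals: −4x − y + 6z = 36.
With common normal n = (−4, −1, 6) (|n| = √53), the distance is |20 − 36|/|n| = 16/√53.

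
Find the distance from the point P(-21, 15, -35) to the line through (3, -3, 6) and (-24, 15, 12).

3√233

A direction vector is d = (-27, 18, 6).
AP = (-24, 18, -41); AP·d = 726, |AP|² = 2581, |d|² = 1089.
distance² = |AP|² − (AP·d)²/|d|² = 2581 − 527076/1089 = 2097, so the distance is 3√233.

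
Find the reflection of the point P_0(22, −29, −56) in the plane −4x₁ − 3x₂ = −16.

With n = (−4, −3, 0), the signed offset is (n·P_0 − (-16))/|n|² = 15/25 = 3/5.
P_0' = P_0 − 2t·n = (22, −29, −56) − (6/5)·(−4, −3, 0) = (134/5, −127/5, −56).

(134/5, -127/5, -56)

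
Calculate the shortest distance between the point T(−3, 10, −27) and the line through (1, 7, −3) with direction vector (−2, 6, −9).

3√13

Direction vector d = (−2, 6, −9).
AP = (−4, 3, −24), and AP × d = (117, 12, −18).
|AP × d|² = 14157 and |d|² = 121, so the distance is √(14157/121) = √117 = 3√13.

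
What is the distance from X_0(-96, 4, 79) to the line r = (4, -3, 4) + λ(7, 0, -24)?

Direction vector d = (7, 0, -24).
AP = (-100, 7, 75), and AP × d = (-168, -1875, -49).
|AP × d|² = 3546250 and |d|² = 625, so the distance is √(3546250/625) = √5674.

√5674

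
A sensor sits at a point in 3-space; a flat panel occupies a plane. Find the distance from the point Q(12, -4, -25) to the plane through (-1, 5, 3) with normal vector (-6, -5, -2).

23/√65

The plane has equation n·(r − (-1, 5, 3)) = 0, i.e. n·r = -25.
Then n·(12, -4, -25) - (-25) = 23.
|n| = √(36 + 25 + 4) = √65, so the distance is |23|/√65 = 23√65/65.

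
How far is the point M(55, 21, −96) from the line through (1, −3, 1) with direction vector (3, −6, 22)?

3√493

Direction vector d = (3, −6, 22).
AP = (54, 24, −97); AP·d = -2116, |AP|² = 12901, |d|² = 529.
distance² = |AP|² − (AP·d)²/|d|² = 12901 − 4477456/529 = 4437, so the distance is 3√493.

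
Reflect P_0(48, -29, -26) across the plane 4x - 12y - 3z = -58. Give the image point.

n = (4, -12, -3), |n|² = 169, n·P_0 − (-58) = 676, so t = 676/169 = 4.
Foot F = P_0 − 4·n = (32, 19, -14); the reflection is 2F − P_0 = (16, 67, -2).

(16, 67, -2)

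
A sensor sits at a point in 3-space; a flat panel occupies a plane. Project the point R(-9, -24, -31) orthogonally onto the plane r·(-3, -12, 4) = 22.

(-6, -12, -35)

n = (-3, -12, 4), |n|² = 169, and n·R − 22 = 169.
t = 169/169 = 1, so the foot is R − t·n = (-9, -24, -31) − 1·(-3, -12, 4) = (-6, -12, -35).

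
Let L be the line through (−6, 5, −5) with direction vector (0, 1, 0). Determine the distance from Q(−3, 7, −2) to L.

Direction vector d = (0, 1, 0).
AP = (3, 2, 3), and AP × d = (−3, 0, 3).
|AP × d|² = 18 and |d|² = 1, so the distance is √18 = 3√2.

3√2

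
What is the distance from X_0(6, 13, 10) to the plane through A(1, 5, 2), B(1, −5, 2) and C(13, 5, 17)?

AB = (0, −10, 0) and AC = (12, 0, 15), so a normal is n = AB × AC = (−150, 0, 120).
Then n·(6, 13, 10) − 90 = 210.
|n| = √(22500 + 0 + 14400) = 30√41, so the distance is |210|/(30√41) = 7√41/41.

7√41/41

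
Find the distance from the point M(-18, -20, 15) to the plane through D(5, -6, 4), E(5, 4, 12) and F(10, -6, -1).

4/√66

DE = (0, 10, 8) and DF = (5, 0, -5), so a normal is n = DE × DF = (-50, 40, -50).
d = |(-50)·(-18) + 40·(-20) + (-50)·15 − (-690)| / √(2500 + 1600 + 2500) = |40| / (10√66) = 4/√66.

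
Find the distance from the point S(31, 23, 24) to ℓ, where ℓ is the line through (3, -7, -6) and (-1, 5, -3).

6√53

A direction vector is d = (-4, 12, 3).
AP = (28, 30, 30), and AP × d = (-270, -204, 456).
|AP × d|² = 322452 and |d|² = 169, so the distance is √(322452/169) = √1908 = 6√53.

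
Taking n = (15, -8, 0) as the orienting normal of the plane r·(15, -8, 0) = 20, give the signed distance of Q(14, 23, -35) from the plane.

n·Q − 20 = 6.
|n| = 17, so the signed distance is 6/17.

6/17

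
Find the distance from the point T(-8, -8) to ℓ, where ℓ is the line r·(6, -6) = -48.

d = |6·(-8) + (-6)·(-8) − (-48)| / √(36 + 36) = |48|/(6√2) = 4√2.

4√2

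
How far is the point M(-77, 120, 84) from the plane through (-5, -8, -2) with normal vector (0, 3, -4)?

8

The plane has equation n·(r − (-5, -8, -2)) = 0, i.e. n·r = -16.
d = |3·120 + (-4)·84 − (-16)| / √(0 + 9 + 16) = |40| / 5 = 8.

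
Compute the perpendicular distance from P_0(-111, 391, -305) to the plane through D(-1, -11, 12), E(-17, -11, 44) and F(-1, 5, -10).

DE = (-16, 0, 32) and DF = (0, 16, -22), so a normal is n = DE × DF = (-512, -352, -256).
Then n·(-111, 391, -305) - 1312 = -4032.
|n| = √(262144 + 123904 + 65536) = 672, so the distance is |-4032|/672 = 6.

6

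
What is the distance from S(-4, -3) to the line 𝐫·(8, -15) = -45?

The normal to the line is n = (8, -15) with |n| = 17.
|n·S − (-45)| = |13 − (-45)| = 58, so the distance is 58/17.

58/17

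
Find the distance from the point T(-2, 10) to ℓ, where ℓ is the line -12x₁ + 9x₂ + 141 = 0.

17

The normal to the line is n = (-12, 9) with |n| = 15.
|n·T − (-141)| = |114 − (-141)| = 255, so the distance is 255/15 = 17.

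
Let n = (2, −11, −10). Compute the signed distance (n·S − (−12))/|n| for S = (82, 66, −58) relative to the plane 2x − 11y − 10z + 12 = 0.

n·S − (-12) = 30.
|n| = 15, so the signed distance is 30/15 = 2.

2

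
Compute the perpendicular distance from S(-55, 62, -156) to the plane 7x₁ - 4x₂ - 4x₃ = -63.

Normal vector n = (7, -4, -4), and n·(-55, 62, -156) - (-63) = 54.
|n| = √(49 + 16 + 16) = 9, so the distance is |54|/9 = 6.

6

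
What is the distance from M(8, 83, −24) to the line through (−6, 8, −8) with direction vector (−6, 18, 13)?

√3961

Direction vector d = (−6, 18, 13).
AP = (14, 75, −16), and AP × d = (1263, −86, 702).
|AP × d|² = 2095369 and |d|² = 529, so the distance is √(2095369/529) = √3961.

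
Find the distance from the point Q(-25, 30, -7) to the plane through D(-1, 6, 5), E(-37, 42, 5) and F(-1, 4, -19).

12/17

DE = (-36, 36, 0) and DF = (0, -2, -24), so a normal is n = DE × DF = (-864, -864, 72).
Then n·(-25, 30, -7) - (-3960) = -864.
|n| = √(746496 + 746496 + 5184) = 1224, so the distance is |-864|/1224 = 12/17.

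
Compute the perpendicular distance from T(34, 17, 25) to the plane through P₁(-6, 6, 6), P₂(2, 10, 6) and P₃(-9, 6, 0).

17/√21

P₁P₂ = (8, 4, 0) and P₁P₃ = (-3, 0, -6), so a normal is n = P₁P₂ × P₁P₃ = (-24, 48, 12).
Then n·(34, 17, 25) - 504 = -204.
|n| = √(576 + 2304 + 144) = 12√21, so the distance is |-204|/(12√21) = 17√21/21.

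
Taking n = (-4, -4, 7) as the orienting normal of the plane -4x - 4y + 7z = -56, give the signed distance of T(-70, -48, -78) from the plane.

-2

n·T − (-56) = -18.
|n| = 9, so the signed distance is -18/9 = -2.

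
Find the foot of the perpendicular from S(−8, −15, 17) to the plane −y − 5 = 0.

The perpendicular from S has direction n = (0, −1, 0): r = (−8, −15, 17) + t(0, −1, 0).
Substitute into the plane: n·(S + tn) = 5 gives 15 + 1t = 5, so t = -10.
Foot = (−8, −15, 17) + (-10)·(0, −1, 0) = (−8, −5, 17).

(-8, -5, 17)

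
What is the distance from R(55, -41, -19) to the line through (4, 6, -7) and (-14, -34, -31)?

A direction vector is d = (-18, -40, -24).
AP = (51, -47, -12); AP·d = 1250, |AP|² = 4954, |d|² = 2500.
distance² = |AP|² − (AP·d)²/|d|² = 4954 − 1562500/2500 = 4329, so the distance is 3√481.

3√481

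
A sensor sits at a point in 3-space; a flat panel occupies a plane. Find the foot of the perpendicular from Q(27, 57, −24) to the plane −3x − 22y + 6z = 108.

The perpendicular from Q has direction n = (−3, −22, 6): r = (27, 57, −24) + t(−3, −22, 6).
Substitute into the plane: n·(Q + tn) = 108 gives -1479 + 529t = 108, so t = 3.
Foot = (27, 57, −24) + 3·(−3, −22, 6) = (18, −9, −6).

(18, -9, -6)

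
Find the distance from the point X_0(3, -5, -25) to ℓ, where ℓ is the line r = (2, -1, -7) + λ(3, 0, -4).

Direction vector d = (3, 0, -4).
AP = (1, -4, -18); AP·d = 75, |AP|² = 341, |d|² = 25.
distance² = |AP|² − (AP·d)²/|d|² = 341 − 5625/25 = 116, so the distance is 2√29.

2√29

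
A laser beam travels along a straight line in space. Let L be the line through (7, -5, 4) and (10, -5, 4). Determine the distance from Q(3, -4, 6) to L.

√5

A direction vector is d = (3, 0, 0).
AP = (-4, 1, 2), and AP × d = (0, 6, -3).
|AP × d|² = 45 and |d|² = 9, so the distance is √(45/9) = √5.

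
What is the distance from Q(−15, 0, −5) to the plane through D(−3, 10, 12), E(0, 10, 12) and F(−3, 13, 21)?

DE = (3, 0, 0) and DF = (0, 3, 9), so a normal is n = DE × DF = (0, −27, 9).
Then n·(−15, 0, −5) − (−162) = 117.
|n| = √(0 + 729 + 81) = 9√10, so the distance is |117|/(9√10) = 13√10/10.

13/√10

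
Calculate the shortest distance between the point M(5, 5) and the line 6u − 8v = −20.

1

The normal to the line is n = (6, −8) with |n| = 10.
|n·M − (-20)| = |-10 − (-20)| = 10, so the distance is 10/10 = 1.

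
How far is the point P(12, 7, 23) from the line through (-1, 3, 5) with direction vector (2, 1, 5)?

Direction vector d = (2, 1, 5).
AP = (13, 4, 18), and AP × d = (2, -29, 5).
|AP × d|² = 870 and |d|² = 30, so the distance is √(870/30) = √29.

√29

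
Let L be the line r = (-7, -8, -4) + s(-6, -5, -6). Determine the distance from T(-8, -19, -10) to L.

Direction vector d = (-6, -5, -6).
AP = (-1, -11, -6); AP·d = 97, |AP|² = 158, |d|² = 97.
distance² = |AP|² − (AP·d)²/|d|² = 158 − 9409/97 = 61, so the distance is √61.

√61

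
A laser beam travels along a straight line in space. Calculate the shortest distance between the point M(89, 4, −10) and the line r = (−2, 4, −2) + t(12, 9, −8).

61

Direction vector d = (12, 9, −8).
AP = (91, 0, −8); AP·d = 1156, |AP|² = 8345, |d|² = 289.
distance² = |AP|² − (AP·d)²/|d|² = 8345 − 1336336/289 = 3721, so the distance is 61.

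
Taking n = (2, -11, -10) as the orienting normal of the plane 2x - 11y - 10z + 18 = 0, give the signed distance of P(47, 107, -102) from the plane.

-3

n·P − (-18) = -45.
|n| = 15, so the signed distance is -45/15 = -3.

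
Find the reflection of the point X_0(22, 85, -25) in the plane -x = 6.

n = (-1, 0, 0), |n|² = 1, n·X_0 − 6 = -28, so t = -28/1 = -28.
Foot F = X_0 − (-28)·n = (-6, 85, -25); the reflection is 2F − X_0 = (-34, 85, -25).

(-34, 85, -25)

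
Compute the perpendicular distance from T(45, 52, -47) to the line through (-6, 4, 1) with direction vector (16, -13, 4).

Direction vector d = (16, -13, 4).
AP = (51, 48, -48); AP·d = 0, |AP|² = 7209, |d|² = 441.
distance² = |AP|² − (AP·d)²/|d|² = 7209 − 0/441 = 7209, so the distance is 9√89.

9√89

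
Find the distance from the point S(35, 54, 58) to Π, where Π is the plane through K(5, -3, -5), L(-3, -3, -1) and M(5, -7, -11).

15/√14

KL = (-8, 0, 4) and KM = (0, -4, -6), so a normal is n = KL × KM = (16, -48, 32).
d = |16·35 + (-48)·54 + 32·58 − 64| / √(256 + 2304 + 1024) = |-240| / (16√14) = 15/√14.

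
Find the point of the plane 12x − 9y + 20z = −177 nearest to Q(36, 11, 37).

(12, 29, -3)

n = (12, −9, 20), |n|² = 625, and n·Q − (-177) = 1250.
t = 1250/625 = 2, so the foot is Q − t·n = (36, 11, 37) − 2·(12, −9, 20) = (12, 29, −3).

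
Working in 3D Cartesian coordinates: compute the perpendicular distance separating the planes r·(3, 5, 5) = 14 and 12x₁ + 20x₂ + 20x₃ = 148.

23√59/59

Divide the second equation by 4 to match normals: 3x₁ + 5x₂ + 5x₃ = 37.
Both planes have normal n = (3, 5, 5), |n| = √59. Any point on the first plane is at distance |37 − 14|/|n| = 23/√59 = 23√59/59 from the second.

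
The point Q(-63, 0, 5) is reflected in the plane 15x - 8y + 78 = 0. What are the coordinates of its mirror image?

With n = (15, -8, 0), the signed offset is (n·Q − (-78))/|n|² = -867/289 = -3.
Q' = Q − 2t·n = (-63, 0, 5) − (-6)·(15, -8, 0) = (27, -48, 5).

(27, -48, 5)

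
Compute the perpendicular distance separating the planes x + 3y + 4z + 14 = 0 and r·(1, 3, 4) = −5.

9√26/26

Both planes have normal n = (1, 3, 4), |n| = √26. Any point on the first plane is at distance |(-5) − (-14)|/|n| = 9/√26 from the second.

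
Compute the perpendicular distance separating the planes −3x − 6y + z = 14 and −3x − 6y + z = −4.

9√46/23

With common normal n = (−3, −6, 1) (|n| = √46), the distance is |14 − (-4)|/|n| = 18/√46.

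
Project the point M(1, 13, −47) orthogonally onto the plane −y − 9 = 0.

n = (0, −1, 0), |n|² = 1, and n·M − 9 = -22.
t = -22/1 = -22, so the foot is M − t·n = (1, 13, −47) − (-22)·(0, −1, 0) = (1, −9, −47).

(1, -9, -47)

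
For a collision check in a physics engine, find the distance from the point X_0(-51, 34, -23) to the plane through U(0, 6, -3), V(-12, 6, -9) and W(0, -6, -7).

23/7

UV = (-12, 0, -6) and UW = (0, -12, -4), so a normal is n = UV × UW = (-72, -48, 144).
d = |(-72)·(-51) + (-48)·34 + 144·(-23) − (-720)| / √(5184 + 2304 + 20736) = |-552| / 168 = 23/7.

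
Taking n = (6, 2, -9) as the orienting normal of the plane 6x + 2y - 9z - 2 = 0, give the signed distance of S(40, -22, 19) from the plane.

n·S − 2 = 23.
|n| = 11, so the signed distance is 23/11.

23/11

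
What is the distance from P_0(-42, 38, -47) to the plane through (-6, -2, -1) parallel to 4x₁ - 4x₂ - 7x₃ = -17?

Parallel planes share the normal n = (4, -4, -7); since (-6, -2, -1) lies on the plane, its equation is 4x₁ - 4x₂ - 7x₃ = -9.
n = (4, -4, -7); n·P − (-9) = 18; |n| = 9; distance = 18/9 = 2.

2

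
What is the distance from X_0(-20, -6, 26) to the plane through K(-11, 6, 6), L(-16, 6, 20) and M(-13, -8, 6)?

KL = (-5, 0, 14) and KM = (-2, -14, 0), so a normal is n = KL × KM = (196, -28, 70).
Then n·(-20, -6, 26) - (-1904) = -28.
|n| = √(38416 + 784 + 4900) = 210, so the distance is |-28|/210 = 2/15.

2/15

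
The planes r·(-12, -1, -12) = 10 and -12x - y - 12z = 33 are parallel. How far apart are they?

23/17

Both planes have normal n = (-12, -1, -12), |n| = 17. Any point on the first plane is at distance |33 − 10|/|n| = 23/17 from the second.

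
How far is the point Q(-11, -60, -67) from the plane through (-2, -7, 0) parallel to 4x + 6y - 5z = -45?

Parallel planes share the normal n = (4, 6, -5); since (-2, -7, 0) lies on the plane, its equation is 4x + 6y - 5z = -50.
Then n·(-11, -60, -67) - (-50) = -19.
|n| = √(16 + 36 + 25) = √77, so the distance is |-19|/√77 = 19√77/77.

19/√77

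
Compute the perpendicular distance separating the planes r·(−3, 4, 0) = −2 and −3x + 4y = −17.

With common normal n = (−3, 4, 0) (|n| = 5), the distance is |(-2) − (-17)|/|n| = 15/5 = 3.

3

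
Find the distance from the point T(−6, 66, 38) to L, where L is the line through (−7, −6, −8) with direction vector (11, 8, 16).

14√17

Direction vector d = (11, 8, 16).
AP = (1, 72, 46); AP·d = 1323, |AP|² = 7301, |d|² = 441.
distance² = |AP|² − (AP·d)²/|d|² = 7301 − 1750329/441 = 3332, so the distance is 14√17.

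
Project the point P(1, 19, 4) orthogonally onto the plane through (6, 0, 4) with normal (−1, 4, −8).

The perpendicular from P has direction n = (−1, 4, −8): r = (1, 19, 4) + λ(−1, 4, −8).
Substitute into the plane: n·(P + λn) = -38 gives 43 + 81λ = -38, so λ = -1.
Foot = (1, 19, 4) + (-1)·(−1, 4, −8) = (2, 15, 12).

(2, 15, 12)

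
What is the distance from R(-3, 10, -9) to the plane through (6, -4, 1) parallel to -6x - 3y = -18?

Parallel planes share the normal n = (-6, -3, 0); since (6, -4, 1) lies on the plane, its equation is -6x - 3y = -24.
d = |(-6)·(-3) + (-3)·10 − (-24)| / √(36 + 9 + 0) = |12| / (3√5) = 4/√5.

4/√5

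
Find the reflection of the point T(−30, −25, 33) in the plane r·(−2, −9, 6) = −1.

(-14, 47, -15)

With n = (−2, −9, 6), the signed offset is (n·T − (-1))/|n|² = 484/121 = 4.
T' = T − 2t·n = (−30, −25, 33) − 8·(−2, −9, 6) = (−14, 47, −15).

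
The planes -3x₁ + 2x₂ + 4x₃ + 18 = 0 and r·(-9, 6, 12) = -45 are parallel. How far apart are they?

Divide the second equation by 3 to match normals: -3x₁ + 2x₂ + 4x₃ = -15.
With common normal n = (-3, 2, 4) (|n| = √29), the distance is |(-18) − (-15)|/|n| = 3/√29 = 3√29/29.

3√29/29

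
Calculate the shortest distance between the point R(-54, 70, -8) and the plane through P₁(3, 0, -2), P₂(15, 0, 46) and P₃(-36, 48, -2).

22/21

P₁P₂ = (12, 0, 48) and P₁P₃ = (-39, 48, 0), so a normal is n = P₁P₂ × P₁P₃ = (-2304, -1872, 576).
Then n·(-54, 70, -8) - (-8064) = -3168.
|n| = √(5308416 + 3504384 + 331776) = 3024, so the distance is |-3168|/3024 = 22/21.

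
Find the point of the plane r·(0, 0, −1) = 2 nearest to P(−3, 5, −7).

n = (0, 0, −1), |n|² = 1, and n·P − 2 = 5.
t = 5/1 = 5, so the foot is P − t·n = (−3, 5, −7) − 5·(0, 0, −1) = (−3, 5, −2).

(-3, 5, -2)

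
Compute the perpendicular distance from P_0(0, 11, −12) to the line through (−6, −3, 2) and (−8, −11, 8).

A direction vector is d = (−2, −8, 6).
AP = (6, 14, −14); AP·d = -208, |AP|² = 428, |d|² = 104.
distance² = |AP|² − (AP·d)²/|d|² = 428 − 43264/104 = 12, so the distance is 2√3.

2√3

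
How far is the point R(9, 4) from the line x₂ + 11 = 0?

15

d = |0·9 + 1·4 − (-11)| / √(0 + 1) = |15|/1 = 15.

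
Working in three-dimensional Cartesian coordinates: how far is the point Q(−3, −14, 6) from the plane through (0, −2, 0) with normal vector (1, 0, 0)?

3

The plane has equation n·(r − (0, −2, 0)) = 0, i.e. n·r = 0.
d = |1·(-3) − 0| / √(1 + 0 + 0) = |-3| / 1 = 3.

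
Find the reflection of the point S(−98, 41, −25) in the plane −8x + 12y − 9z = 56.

With n = (−8, 12, −9), the signed offset is (n·S − 56)/|n|² = 1445/289 = 5.
S' = S − 2t·n = (−98, 41, −25) − 10·(−8, 12, −9) = (−18, −79, 65).

(-18, -79, 65)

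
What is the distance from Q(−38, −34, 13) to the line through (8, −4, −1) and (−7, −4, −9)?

2√514

A direction vector is d = (−15, 0, −8).
AP = (−46, −30, 14), and AP × d = (240, −578, −450).
|AP × d|² = 594184 and |d|² = 289, so the distance is √(594184/289) = √2056 = 2√514.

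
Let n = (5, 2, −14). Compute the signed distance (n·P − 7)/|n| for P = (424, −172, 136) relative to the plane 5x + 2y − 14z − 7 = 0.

n·P − 7 = -135.
|n| = 15, so the signed distance is -135/15 = -9.

-9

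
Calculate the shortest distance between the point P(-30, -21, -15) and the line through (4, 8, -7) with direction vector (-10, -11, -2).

6

Direction vector d = (-10, -11, -2).
AP = (-34, -29, -8), and AP × d = (-30, 12, 84).
|AP × d|² = 8100 and |d|² = 225, so the distance is √(8100/225) = √36 = 6.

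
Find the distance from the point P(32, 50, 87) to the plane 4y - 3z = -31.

Normal vector n = (0, 4, -3), and n·(32, 50, 87) - (-31) = -30.
|n| = √(0 + 16 + 9) = 5, so the distance is |-30|/5 = 6.

6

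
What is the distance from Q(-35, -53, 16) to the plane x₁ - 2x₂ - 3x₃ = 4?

19√14/14

Normal vector n = (1, -2, -3), and n·(-35, -53, 16) - 4 = 19.
|n| = √(1 + 4 + 9) = √14, so the distance is |19|/√14 = 19√14/14.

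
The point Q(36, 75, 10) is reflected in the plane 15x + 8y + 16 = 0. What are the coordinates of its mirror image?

(-84, 11, 10)

n = (15, 8, 0), |n|² = 289, n·Q − (-16) = 1156, so t = 1156/289 = 4.
Foot F = Q − 4·n = (−24, 43, 10); the reflection is 2F − Q = (−84, 11, 10).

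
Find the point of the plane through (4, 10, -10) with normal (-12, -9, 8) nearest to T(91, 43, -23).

(31, -2, 17)

The perpendicular from T has direction n = (-12, -9, 8): r = (91, 43, -23) + t(-12, -9, 8).
Substitute into the plane: n·(T + tn) = -218 gives -1663 + 289t = -218, so t = 5.
Foot = (91, 43, -23) + 5·(-12, -9, 8) = (31, -2, 17).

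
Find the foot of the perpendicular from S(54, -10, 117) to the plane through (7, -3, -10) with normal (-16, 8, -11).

(-26, 30, 62)

n = (-16, 8, -11), |n|² = 441, and n·S − (-26) = -2205.
t = -2205/441 = -5, so the foot is S − t·n = (54, -10, 117) − (-5)·(-16, 8, -11) = (-26, 30, 62).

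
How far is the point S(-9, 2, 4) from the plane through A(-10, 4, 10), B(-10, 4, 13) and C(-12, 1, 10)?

AB = (0, 0, 3) and AC = (-2, -3, 0), so a normal is n = AB × AC = (9, -6, 0).
d = |9·(-9) + (-6)·2 − (-114)| / √(81 + 36 + 0) = |21| / (3√13) = 7/√13.

7/√13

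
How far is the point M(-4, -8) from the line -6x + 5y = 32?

48√61/61

The normal to the line is n = (-6, 5) with |n| = √61.
|n·M − 32| = |-16 − 32| = 48, so the distance is 48/√61.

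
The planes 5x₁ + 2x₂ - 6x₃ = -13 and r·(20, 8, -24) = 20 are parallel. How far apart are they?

18/√65

Divide the second equation by 4 to match normals: 5x₁ + 2x₂ - 6x₃ = 5.
Both planes have normal n = (5, 2, -6), |n| = √65. Any point on the first plane is at distance |5 − (-13)|/|n| = 18/√65 from the second.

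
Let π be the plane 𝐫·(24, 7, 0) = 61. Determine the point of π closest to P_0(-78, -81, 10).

(18, -53, 10)

n = (24, 7, 0), |n|² = 625, and n·P_0 − 61 = -2500.
t = -2500/625 = -4, so the foot is P_0 − t·n = (-78, -81, 10) − (-4)·(24, 7, 0) = (18, -53, 10).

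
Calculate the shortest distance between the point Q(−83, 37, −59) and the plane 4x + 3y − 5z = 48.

d = |4·(-83) + 3·37 + (-5)·(-59) − 48| / √(16 + 9 + 25) = |26| / (5√2) = 13√2/5.

13√2/5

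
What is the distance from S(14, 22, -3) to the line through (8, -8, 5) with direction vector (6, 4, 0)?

2√133

Direction vector d = (6, 4, 0).
AP = (6, 30, -8); AP·d = 156, |AP|² = 1000, |d|² = 52.
distance² = |AP|² − (AP·d)²/|d|² = 1000 − 24336/52 = 532, so the distance is 2√133.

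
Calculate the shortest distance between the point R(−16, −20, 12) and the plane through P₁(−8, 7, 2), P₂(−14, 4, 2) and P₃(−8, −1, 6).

2√21/7

P₁P₂ = (−6, −3, 0) and P₁P₃ = (0, −8, 4), so a normal is n = P₁P₂ × P₁P₃ = (−12, 24, 48).
Then n·(−16, −20, 12) − 360 = −72.
|n| = √(144 + 576 + 2304) = 12√21, so the distance is |-72|/(12√21) = 6/√21.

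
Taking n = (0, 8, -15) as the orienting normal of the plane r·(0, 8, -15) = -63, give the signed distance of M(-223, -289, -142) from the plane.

-7

n·M − (-63) = -119.
|n| = 17, so the signed distance is -119/17 = -7.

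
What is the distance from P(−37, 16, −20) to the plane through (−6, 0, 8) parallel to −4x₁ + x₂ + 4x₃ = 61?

Parallel planes share the normal n = (−4, 1, 4); since (−6, 0, 8) lies on the plane, its equation is −4x₁ + x₂ + 4x₃ = 56.
n = (−4, 1, 4); n·P − 56 = 28; |n| = √33; distance = 28/√33 = 28√33/33.

28/√33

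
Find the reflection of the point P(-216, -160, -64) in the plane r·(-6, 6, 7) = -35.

n = (-6, 6, 7), |n|² = 121, n·P − (-35) = -77, so t = -77/121 = -7/11.
Foot F = P − (-7/11)·n = (-2418/11, -1718/11, -655/11); the reflection is 2F − P = (-2460/11, -1676/11, -606/11).

(-2460/11, -1676/11, -606/11)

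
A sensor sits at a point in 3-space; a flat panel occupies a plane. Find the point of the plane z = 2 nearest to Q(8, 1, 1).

(8, 1, 2)

The perpendicular from Q has direction n = (0, 0, 1): r = (8, 1, 1) + t(0, 0, 1).
Substitute into the plane: n·(Q + tn) = 2 gives 1 + 1t = 2, so t = 1.
Foot = (8, 1, 1) + 1·(0, 0, 1) = (8, 1, 2).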